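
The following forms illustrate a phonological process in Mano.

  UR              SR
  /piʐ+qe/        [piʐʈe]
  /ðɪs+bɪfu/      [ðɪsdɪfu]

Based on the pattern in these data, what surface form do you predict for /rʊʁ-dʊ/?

The data show progressive place assimilation: /q/ → [ʈ] after /ʐ/; /b/ → [d] after /s/. In each pair only place changes, matching the preceding consonant, while manner and voice stay constant.
The rule targets /d/ (voiced alveolar stop), which sits after the trigger /ʁ/ (uvular).
A voiced uvular stop is [ɢ], so the surface segment is [ɢ].

[rʊʁɢʊ]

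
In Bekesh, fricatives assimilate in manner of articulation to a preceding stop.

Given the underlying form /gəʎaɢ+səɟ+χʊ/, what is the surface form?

[gəʎaɢtəɟqʊ]

The rule targets /s/ (voiceless alveolar fricative), which sits after the trigger /ɢ/ (stop).
A voiceless alveolar stop is [t], so the surface segment is [t].
The same rule applies at the second boundary: /χ/ → [q] next to /ɟ/.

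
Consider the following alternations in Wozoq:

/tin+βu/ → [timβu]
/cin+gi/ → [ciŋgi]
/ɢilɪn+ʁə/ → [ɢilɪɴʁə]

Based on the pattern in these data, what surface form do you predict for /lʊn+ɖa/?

[lʊɳɖa]

The data show regressive place assimilation: /n/ → [m] before /β/; /n/ → [ŋ] before /g/; /n/ → [ɴ] before /ʁ/. In each pair only place changes, matching the following consonant, while manner and voice stay constant.
/n/ is a voiced alveolar nasal. The following trigger /ɖ/ is retroflex, so /n/ must become retroflex as well.
The voiced retroflex nasal is [ɳ], so /n/ → [ɳ].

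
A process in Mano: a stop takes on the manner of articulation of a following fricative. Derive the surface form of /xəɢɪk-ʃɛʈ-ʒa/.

[xəɢɪxʃɛʂʒa]

/k/ is a voiceless velar stop. The following trigger /ʃ/ is a fricative, so /k/ must become a fricative as well.
A voiceless velar fricative is [x], so the surface segment is [x].
The same rule applies at the second boundary: /ʈ/ → [ʂ] next to /ʒ/.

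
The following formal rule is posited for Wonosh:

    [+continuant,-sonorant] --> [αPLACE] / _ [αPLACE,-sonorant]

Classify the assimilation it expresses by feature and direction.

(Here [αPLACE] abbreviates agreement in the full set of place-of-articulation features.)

regressive place assimilation

The shared variable α links the value of the place features (abbreviated [PLACE]) on the target to the same value on the neighbouring segment, so place is the feature that assimilates.
The conditioning segment sits to the right of the focus bar, meaning the trigger follows the segment that changes — regressive assimilation.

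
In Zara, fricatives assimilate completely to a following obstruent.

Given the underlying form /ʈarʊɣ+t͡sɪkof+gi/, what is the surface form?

[ʈarʊt͡st͡sɪkoggi]

/ɣ/ is the segment targeted by the rule; it sits immediately before /t͡s/, so it assimilates completely and surfaces as [t͡s].
At the second juncture, /f/ likewise becomes [g] adjacent to /g/.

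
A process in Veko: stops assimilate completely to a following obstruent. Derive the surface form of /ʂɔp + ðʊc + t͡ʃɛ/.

[ʂɔððʊt͡ʃt͡ʃɛ]

/p/ is the segment targeted by the rule; it sits immediately before /ð/, so it assimilates completely and surfaces as [ð].
The same rule applies at the second boundary: /c/ → [t͡ʃ] next to /t͡ʃ/.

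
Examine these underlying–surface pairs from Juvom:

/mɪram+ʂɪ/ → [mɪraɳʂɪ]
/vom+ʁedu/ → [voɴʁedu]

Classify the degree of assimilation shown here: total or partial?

partial assimilation

Comparing underlying and surface forms, /m/ → [ɳ] is the alternation; the neighbouring /ʂ/ is constant.
/m/ is bilabial while /ʂ/ is retroflex; the output [ɳ] is retroflex, matching the trigger — so the feature that spreads is place.
Manner and voice are unchanged, so the assimilation is partial, not total.
Checking the remaining alternation: /m/ → [ɴ] before /ʁ/ (bilabial → uvular, matching uvular) — only place changes, and always toward the following segment.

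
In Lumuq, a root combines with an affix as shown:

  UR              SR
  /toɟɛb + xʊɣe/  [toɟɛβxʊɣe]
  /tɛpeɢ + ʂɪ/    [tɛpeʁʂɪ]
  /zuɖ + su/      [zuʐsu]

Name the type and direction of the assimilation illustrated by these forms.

regressive manner assimilation

Underlying /b/ is realised as [β] next to /x/; /x/ itself does not change.
The change stop → fricative matches the manner of the following /x/, identifying this as manner assimilation.
Place and voice are unchanged, so the assimilation is partial, not total.
The other alternating forms pattern the same way: /ɢ/ → [ʁ] before /ʂ/ (stop → fricative, matching a fricative); /ɖ/ → [ʐ] before /s/ (stop → fricative, matching a fricative) — only manner changes, and always toward the following segment.
The trigger is the following segment, so the direction is regressive (anticipatory).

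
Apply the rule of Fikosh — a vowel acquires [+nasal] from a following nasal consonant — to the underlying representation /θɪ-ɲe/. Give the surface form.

[θɪ̃ɲe]

The vowel /ɪ/ is adjacent to the following nasal /ɲ/, so it acquires [+nasal] and surfaces as [ɪ̃].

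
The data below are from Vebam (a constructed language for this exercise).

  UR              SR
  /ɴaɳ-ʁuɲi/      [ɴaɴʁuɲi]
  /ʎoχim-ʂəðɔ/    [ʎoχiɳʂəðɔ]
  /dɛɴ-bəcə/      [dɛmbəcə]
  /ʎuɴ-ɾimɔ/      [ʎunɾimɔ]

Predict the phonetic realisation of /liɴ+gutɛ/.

The data show regressive place assimilation: /ɳ/ → [ɴ] before /ʁ/; /m/ → [ɳ] before /ʂ/; /ɴ/ → [m] before /b/; /ɴ/ → [n] before /ɾ/. In each pair only place changes, matching the following consonant, while manner and voice stay constant.
/ɴ/ is a voiced uvular nasal. The following trigger /g/ is velar, so /ɴ/ must become velar as well.
A voiced velar nasal is [ŋ], so the surface segment is [ŋ].

[liŋgutɛ]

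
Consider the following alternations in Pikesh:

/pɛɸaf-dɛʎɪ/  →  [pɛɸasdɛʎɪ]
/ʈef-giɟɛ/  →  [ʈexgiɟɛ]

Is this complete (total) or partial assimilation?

partial assimilation

The segment that alternates is /f/, which surfaces as [s] when adjacent to /d/.
/f/ is labiodental while /d/ is alveolar; the output [s] is alveolar, matching the trigger — so the feature that spreads is place.
Manner and voice are unchanged, so the assimilation is partial, not total.
The same holds elsewhere in the data: /f/ → [x] before /g/ (labiodental → velar, matching velar) — only place changes, and always toward the following segment.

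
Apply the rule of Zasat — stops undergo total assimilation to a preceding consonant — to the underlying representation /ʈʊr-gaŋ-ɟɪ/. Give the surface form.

/g/ is the segment targeted by the rule; it sits immediately after /r/, so it assimilates completely and surfaces as [r].
At the second juncture, /ɟ/ likewise becomes [ŋ] adjacent to /ŋ/.

[ʈʊrraŋŋɪ]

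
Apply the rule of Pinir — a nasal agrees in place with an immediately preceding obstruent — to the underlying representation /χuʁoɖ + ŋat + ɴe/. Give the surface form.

[χuʁoɖɳatne]

The rule targets /ŋ/ (voiced velar nasal), which sits after the trigger /ɖ/ (retroflex).
A voiced retroflex nasal is [ɳ], so the surface segment is [ɳ].
The same rule applies at the second boundary: /ɴ/ → [n] next to /t/.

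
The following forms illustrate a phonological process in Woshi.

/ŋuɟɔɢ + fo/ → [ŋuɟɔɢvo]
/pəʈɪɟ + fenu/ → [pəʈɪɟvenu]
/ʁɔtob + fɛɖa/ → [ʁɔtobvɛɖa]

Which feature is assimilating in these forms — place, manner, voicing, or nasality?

voicing

The segment that alternates is /f/, which surfaces as [v] when adjacent to /ɢ/.
The change voiceless → voiced matches the voicing of the preceding /ɢ/, identifying this as voicing assimilation.
Checking the remaining alternations: /f/ → [v] after /ɟ/ (voiceless → voiced, matching voiced); /f/ → [v] after /b/ (voiceless → voiced, matching voiced) — only voicing changes, and always toward the preceding segment.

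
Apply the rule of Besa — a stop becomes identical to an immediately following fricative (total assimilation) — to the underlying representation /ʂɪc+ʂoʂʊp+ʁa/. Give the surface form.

/c/ is the segment targeted by the rule; it sits immediately before /ʂ/, so it assimilates completely and surfaces as [ʂ].
At the second juncture, /p/ likewise becomes [ʁ] adjacent to /ʁ/.

[ʂɪʂʂoʂʊʁʁa]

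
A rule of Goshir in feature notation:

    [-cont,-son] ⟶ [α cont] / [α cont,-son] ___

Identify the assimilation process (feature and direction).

progressive manner assimilation

The shared variable α links the value of [cont] on the target to that of the neighbouring obstruent. [cont] distinguishes stops from fricatives — a manner-of-articulation feature — so this is manner assimilation.
The conditioning segment sits to the left of the focus bar, meaning the trigger precedes the segment that changes — progressive assimilation.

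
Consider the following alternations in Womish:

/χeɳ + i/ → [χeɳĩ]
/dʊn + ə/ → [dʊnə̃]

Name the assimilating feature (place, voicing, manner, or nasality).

nasality

The vowel /i/ surfaces as nasalised [ĩ] next to the preceding nasal /ɳ/ — it has acquired the [+nasal] feature of its neighbour.
The other form shows the same pattern: /ə/ → [ə̃] after /n/ — each time a vowel is nasalised next to a preceding nasal.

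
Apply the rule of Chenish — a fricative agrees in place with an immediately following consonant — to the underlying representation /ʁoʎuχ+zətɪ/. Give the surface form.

[ʁoʎuszətɪ]

The rule targets /χ/ (voiceless uvular fricative), which sits before the trigger /z/ (alveolar).
Changing only its place to alveolar gives [s] — the voiceless alveolar fricative.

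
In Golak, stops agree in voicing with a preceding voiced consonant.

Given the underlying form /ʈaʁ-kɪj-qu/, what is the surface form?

[ʈaʁgɪjɢu]

The rule targets /k/ (voiceless velar stop), which sits after the trigger /ʁ/ (voiced).
Changing only its voicing to voiced gives [g] — the voiced velar stop.
The same rule applies at the second boundary: /q/ → [ɢ] next to /j/.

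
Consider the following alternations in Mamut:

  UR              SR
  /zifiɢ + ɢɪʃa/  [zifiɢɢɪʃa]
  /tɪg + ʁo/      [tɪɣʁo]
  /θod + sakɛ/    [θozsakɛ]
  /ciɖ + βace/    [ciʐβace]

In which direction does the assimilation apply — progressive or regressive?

Underlying /g/ is realised as [ɣ] next to /ʁ/; /ʁ/ itself does not change.
The change stop → fricative matches the manner of the following /ʁ/, identifying this as manner assimilation.
Checking the remaining alternations: /d/ → [z] before /s/ (stop → fricative, matching a fricative); /ɖ/ → [ʐ] before /β/ (stop → fricative, matching a fricative) — only manner changes, and always toward the following segment.
Nothing changes in [zifiɢɢɪʃa]: there the adjacent consonants already agree in manner (/ɢ/ and /ɢ/ are both stops), so this form is consistent with the same rule.
Since the segment that changes precedes the conditioning segment, the assimilation is regressive.

regressive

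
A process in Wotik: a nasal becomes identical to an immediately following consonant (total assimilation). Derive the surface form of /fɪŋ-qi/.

[fɪqqi]

/ŋ/ is the segment targeted by the rule; it sits immediately before /q/, so it assimilates completely and surfaces as [q].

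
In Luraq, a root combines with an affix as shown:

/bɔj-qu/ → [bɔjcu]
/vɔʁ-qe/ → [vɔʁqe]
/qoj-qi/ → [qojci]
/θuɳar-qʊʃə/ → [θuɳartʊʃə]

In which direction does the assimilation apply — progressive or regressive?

The segment that alternates is /q/, which surfaces as [c] when adjacent to /j/.
The change uvular → palatal matches the place of the preceding /j/, identifying this as place assimilation.
Checking the remaining alternation: /q/ → [t] after /r/ (uvular → alveolar, matching alveolar) — only place changes, and always toward the preceding segment.
No alternation appears in [vɔʁqe]: there the adjacent consonants already agree in place (/q/ and /ʁ/ are both uvular), so this form is consistent with the same rule.
Since the segment that changes follows the conditioning segment, the assimilation is progressive.

progressive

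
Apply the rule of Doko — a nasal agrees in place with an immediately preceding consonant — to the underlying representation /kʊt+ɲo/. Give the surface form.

[kʊtno]

/ɲ/ is a voiced palatal nasal. The preceding trigger /t/ is alveolar, so /ɲ/ must become alveolar as well.
The voiced alveolar nasal is [n], so /ɲ/ → [n].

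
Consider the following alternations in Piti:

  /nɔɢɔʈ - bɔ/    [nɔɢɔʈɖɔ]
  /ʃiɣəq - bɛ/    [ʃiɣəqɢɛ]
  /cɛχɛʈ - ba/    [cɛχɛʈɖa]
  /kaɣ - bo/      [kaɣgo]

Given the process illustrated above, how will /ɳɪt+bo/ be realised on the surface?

The data show progressive place assimilation: /b/ → [ɖ] after /ʈ/; /b/ → [ɢ] after /q/; /b/ → [g] after /ɣ/. In each pair only place changes, matching the preceding consonant, while manner and voice stay constant.
/b/ is a voiced bilabial stop. The preceding trigger /t/ is alveolar, so /b/ must become alveolar as well.
Changing only its place to alveolar gives [d] — the voiced alveolar stop.

[ɳɪtdo]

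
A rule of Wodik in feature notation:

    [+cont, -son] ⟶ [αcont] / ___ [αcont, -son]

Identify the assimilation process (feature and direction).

The rule copies [cont] (continuancy) from the environment onto the target fricatives; since [±cont] encodes the stop/fricative manner contrast, the assimilating dimension is manner.
Since the environment is written after the underscore, the trigger follows the target; the direction is regressive.

regressive manner assimilation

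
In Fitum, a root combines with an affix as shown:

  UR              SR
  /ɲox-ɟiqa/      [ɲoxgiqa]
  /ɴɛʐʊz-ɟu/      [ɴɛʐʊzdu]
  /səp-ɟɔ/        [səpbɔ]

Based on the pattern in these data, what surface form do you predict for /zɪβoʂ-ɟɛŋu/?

The data show progressive place assimilation: /ɟ/ → [g] after /x/; /ɟ/ → [d] after /z/; /ɟ/ → [b] after /p/. In each pair only place changes, matching the preceding consonant, while manner and voice stay constant.
/ɟ/ is a voiced palatal stop. The preceding trigger /ʂ/ is retroflex, so /ɟ/ must become retroflex as well.
The voiced retroflex stop is [ɖ], so /ɟ/ → [ɖ].

[zɪβoʂɖɛŋu]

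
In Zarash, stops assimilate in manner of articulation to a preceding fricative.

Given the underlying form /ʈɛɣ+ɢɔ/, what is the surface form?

The rule targets /ɢ/ (voiced uvular stop), which sits after the trigger /ɣ/ (fricative).
Changing only its manner to fricative gives [ʁ] — the voiced uvular fricative.

[ʈɛɣʁɔ]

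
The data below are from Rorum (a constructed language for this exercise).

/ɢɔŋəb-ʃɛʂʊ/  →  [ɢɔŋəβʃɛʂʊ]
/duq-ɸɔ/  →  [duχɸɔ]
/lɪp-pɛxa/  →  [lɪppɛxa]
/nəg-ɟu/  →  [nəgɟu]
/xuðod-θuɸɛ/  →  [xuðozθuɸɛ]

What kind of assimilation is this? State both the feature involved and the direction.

regressive manner assimilation

Comparing underlying and surface forms, /b/ → [β] is the alternation; the neighbouring /ʃ/ is constant.
The change stop → fricative matches the manner of the following /ʃ/, identifying this as manner assimilation.
Place and voice are unchanged, so the assimilation is partial, not total.
Checking the remaining alternations: /q/ → [χ] before /ɸ/ (stop → fricative, matching a fricative); /d/ → [z] before /θ/ (stop → fricative, matching a fricative) — only manner changes, and always toward the following segment.
Nothing changes in [lɪppɛxa], [nəgɟu]: there the adjacent consonants already agree in manner (/p/ and /p/ are both stops; /g/ and /ɟ/ are both stops), so these forms are consistent with the same rule.
Since the segment that changes precedes the conditioning segment, the assimilation is regressive.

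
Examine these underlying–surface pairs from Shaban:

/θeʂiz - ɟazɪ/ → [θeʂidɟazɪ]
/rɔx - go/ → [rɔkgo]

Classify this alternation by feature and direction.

The segment that alternates is /z/, which surfaces as [d] when adjacent to /ɟ/.
The change fricative → stop matches the manner of the following /ɟ/, identifying this as manner assimilation.
Place and voice are unchanged, so the assimilation is partial, not total.
The other alternating form patterns the same way: /x/ → [k] before /g/ (fricative → stop, matching a stop) — only manner changes, and always toward the following segment.
Since the segment that changes precedes the conditioning segment, the assimilation is regressive.

regressive manner assimilation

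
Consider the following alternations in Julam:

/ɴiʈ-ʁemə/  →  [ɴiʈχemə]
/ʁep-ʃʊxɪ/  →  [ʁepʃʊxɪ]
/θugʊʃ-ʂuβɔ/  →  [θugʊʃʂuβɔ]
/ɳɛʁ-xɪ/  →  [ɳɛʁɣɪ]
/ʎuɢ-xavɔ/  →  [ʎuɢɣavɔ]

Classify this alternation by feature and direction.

progressive voicing assimilation

Comparing underlying and surface forms, /ʁ/ → [χ] is the alternation; the neighbouring /ʈ/ is constant.
The change voiced → voiceless matches the voicing of the preceding /ʈ/, identifying this as voicing assimilation.
Place and manner are unchanged, so the assimilation is partial, not total.
The same holds elsewhere in the data: /x/ → [ɣ] after /ʁ/ (voiceless → voiced, matching voiced); /x/ → [ɣ] after /ɢ/ (voiceless → voiced, matching voiced) — only voicing changes, and always toward the preceding segment.
Nothing changes in [ʁepʃʊxɪ], [θugʊʃʂuβɔ]: there the adjacent consonants already agree in voicing (/ʃ/ and /p/ are both voiceless; /ʂ/ and /ʃ/ are both voiceless), so these forms are consistent with the same rule.
Since the segment that changes follows the conditioning segment, the assimilation is progressive.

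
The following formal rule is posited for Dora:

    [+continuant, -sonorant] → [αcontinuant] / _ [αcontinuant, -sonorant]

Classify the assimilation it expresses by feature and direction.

The rule copies [continuant] (continuancy) from the environment onto the target fricatives; since [±continuant] encodes the stop/fricative manner contrast, the assimilating dimension is manner.
The conditioning segment sits to the right of the focus bar, meaning the trigger follows the segment that changes — regressive assimilation.

regressive manner assimilation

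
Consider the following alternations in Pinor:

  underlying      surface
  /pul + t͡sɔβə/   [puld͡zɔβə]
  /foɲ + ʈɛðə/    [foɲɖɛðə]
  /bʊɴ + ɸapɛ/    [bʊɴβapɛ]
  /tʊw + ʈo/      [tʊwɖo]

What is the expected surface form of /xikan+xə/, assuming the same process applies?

[xikanɣə]

The data show progressive voicing assimilation: /t͡s/ → [d͡z] after /l/; /ʈ/ → [ɖ] after /ɲ/; /ɸ/ → [β] after /ɴ/; /ʈ/ → [ɖ] after /w/. In each pair only voicing changes, matching the preceding consonant, while place and manner stay constant.
/x/ is a voiceless velar fricative. The preceding trigger /n/ is voiced, so /x/ must become voiced as well.
A voiced velar fricative is [ɣ], so the surface segment is [ɣ].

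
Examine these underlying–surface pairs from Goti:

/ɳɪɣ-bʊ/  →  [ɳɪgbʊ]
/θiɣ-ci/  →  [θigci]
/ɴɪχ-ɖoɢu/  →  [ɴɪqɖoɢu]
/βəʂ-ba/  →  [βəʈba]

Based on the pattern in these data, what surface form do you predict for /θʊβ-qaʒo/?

[θʊbqaʒo]

The data show regressive manner assimilation: /ɣ/ → [g] before /b/; /ɣ/ → [g] before /c/; /χ/ → [q] before /ɖ/; /ʂ/ → [ʈ] before /b/. In each pair only manner changes, matching the following consonant, while place and voice stay constant.
The rule targets /β/ (voiced bilabial fricative), which sits before the trigger /q/ (stop).
Changing only its manner to stop gives [b] — the voiced bilabial stop.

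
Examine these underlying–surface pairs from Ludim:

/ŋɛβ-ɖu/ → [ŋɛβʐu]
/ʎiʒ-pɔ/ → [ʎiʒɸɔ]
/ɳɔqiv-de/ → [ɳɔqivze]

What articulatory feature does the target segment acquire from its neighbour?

manner

Comparing underlying and surface forms, /ɖ/ → [ʐ] is the alternation; the neighbouring /β/ is constant.
The change stop → fricative matches the manner of the preceding /β/, identifying this as manner assimilation.
The same holds elsewhere in the data: /p/ → [ɸ] after /ʒ/ (stop → fricative, matching a fricative); /d/ → [z] after /v/ (stop → fricative, matching a fricative) — only manner changes, and always toward the preceding segment.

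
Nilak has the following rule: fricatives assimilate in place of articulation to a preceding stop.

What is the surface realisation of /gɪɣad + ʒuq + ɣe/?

[gɪɣadzuqʁe]

The rule targets /ʒ/ (voiced postalveolar fricative), which sits after the trigger /d/ (alveolar).
Changing only its place to alveolar gives [z] — the voiced alveolar fricative.
The same rule applies at the second boundary: /ɣ/ → [ʁ] next to /q/.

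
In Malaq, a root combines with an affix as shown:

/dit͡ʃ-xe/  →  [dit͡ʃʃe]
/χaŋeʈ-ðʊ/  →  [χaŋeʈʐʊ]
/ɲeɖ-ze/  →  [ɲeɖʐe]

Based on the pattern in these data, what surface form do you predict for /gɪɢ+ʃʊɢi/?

The data show progressive place assimilation: /x/ → [ʃ] after /t͡ʃ/; /ð/ → [ʐ] after /ʈ/; /z/ → [ʐ] after /ɖ/. In each pair only place changes, matching the preceding consonant, while manner and voice stay constant.
The rule targets /ʃ/ (voiceless postalveolar fricative), which sits after the trigger /ɢ/ (uvular).
Changing only its place to uvular gives [χ] — the voiceless uvular fricative.

[gɪɢχʊɢi]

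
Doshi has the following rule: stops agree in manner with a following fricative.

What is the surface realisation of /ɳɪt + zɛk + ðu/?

[ɳɪszɛxðu]

The rule targets /t/ (voiceless alveolar stop), which sits before the trigger /z/ (fricative).
The voiceless alveolar fricative is [s], so /t/ → [s].
At the second juncture, /k/ likewise becomes [x] adjacent to /ð/.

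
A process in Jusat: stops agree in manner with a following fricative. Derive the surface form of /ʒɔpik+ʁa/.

[ʒɔpixʁa]

/k/ is a voiceless velar stop. The following trigger /ʁ/ is a fricative, so /k/ must become a fricative as well.
The voiceless velar fricative is [x], so /k/ → [x].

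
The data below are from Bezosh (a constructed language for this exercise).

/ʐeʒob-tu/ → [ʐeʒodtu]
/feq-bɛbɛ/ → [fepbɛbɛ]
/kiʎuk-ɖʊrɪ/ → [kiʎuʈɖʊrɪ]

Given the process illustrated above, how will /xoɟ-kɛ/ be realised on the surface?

The data show regressive place assimilation: /b/ → [d] before /t/; /q/ → [p] before /b/; /k/ → [ʈ] before /ɖ/. In each pair only place changes, matching the following consonant, while manner and voice stay constant.
The rule targets /ɟ/ (voiced palatal stop), which sits before the trigger /k/ (velar).
A voiced velar stop is [g], so the surface segment is [g].

[xogkɛ]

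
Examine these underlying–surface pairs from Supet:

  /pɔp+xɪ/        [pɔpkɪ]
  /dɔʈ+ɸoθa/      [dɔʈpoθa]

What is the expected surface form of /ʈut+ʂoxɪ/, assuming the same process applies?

[ʈutʈoxɪ]

The data show progressive manner assimilation: /x/ → [k] after /p/; /ɸ/ → [p] after /ʈ/. In each pair only manner changes, matching the preceding consonant, while place and voice stay constant.
The rule targets /ʂ/ (voiceless retroflex fricative), which sits after the trigger /t/ (stop).
The voiceless retroflex stop is [ʈ], so /ʂ/ → [ʈ].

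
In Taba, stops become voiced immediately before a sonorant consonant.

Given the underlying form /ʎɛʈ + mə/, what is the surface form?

[ʎɛɖmə]

/ʈ/ is a voiceless retroflex stop. The following trigger /m/ is voiced, so /ʈ/ must become voiced as well.
Changing only its voicing to voiced gives [ɖ] — the voiced retroflex stop.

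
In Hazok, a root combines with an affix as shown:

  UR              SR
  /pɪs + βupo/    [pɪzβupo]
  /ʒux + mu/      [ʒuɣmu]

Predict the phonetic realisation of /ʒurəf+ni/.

The data show regressive voicing assimilation: /s/ → [z] before /β/; /x/ → [ɣ] before /m/. In each pair only voicing changes, matching the following consonant, while place and manner stay constant.
/f/ is a voiceless labiodental fricative. The following trigger /n/ is voiced, so /f/ must become voiced as well.
A voiced labiodental fricative is [v], so the surface segment is [v].

[ʒurəvni]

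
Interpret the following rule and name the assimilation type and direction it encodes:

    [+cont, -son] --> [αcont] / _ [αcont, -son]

regressive manner assimilation

The rule copies [cont] (continuancy) from the environment onto the target fricatives; since [±cont] encodes the stop/fricative manner contrast, the assimilating dimension is manner.
The conditioning segment sits to the right of the focus bar, meaning the trigger follows the segment that changes — regressive assimilation.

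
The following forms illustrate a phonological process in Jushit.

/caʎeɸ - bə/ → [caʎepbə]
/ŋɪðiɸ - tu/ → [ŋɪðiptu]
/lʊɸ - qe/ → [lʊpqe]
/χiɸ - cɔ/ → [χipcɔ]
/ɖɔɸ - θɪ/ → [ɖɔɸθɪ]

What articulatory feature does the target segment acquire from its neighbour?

manner

Comparing underlying and surface forms, /ɸ/ → [p] is the alternation; the neighbouring /b/ is constant.
/ɸ/ is a fricative while /b/ is a stop; the output [p] is a stop, matching the trigger — so the feature that spreads is manner.
The same holds elsewhere in the data: /ɸ/ → [p] before /t/ (fricative → stop, matching a stop); /ɸ/ → [p] before /q/ (fricative → stop, matching a stop); /ɸ/ → [p] before /c/ (fricative → stop, matching a stop) — only manner changes, and always toward the following segment.
No alternation appears in [ɖɔɸθɪ]: there the adjacent consonants already agree in manner (/ɸ/ and /θ/ are both fricatives), so this form is consistent with the same rule.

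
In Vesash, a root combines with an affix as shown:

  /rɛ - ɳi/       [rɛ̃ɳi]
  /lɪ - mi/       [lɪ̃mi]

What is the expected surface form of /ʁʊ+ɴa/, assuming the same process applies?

The data show regressive nasality assimilation (vowel nasalisation): /ɛ/ → [ɛ̃] before /ɳ/; /ɪ/ → [ɪ̃] before /m/ — a vowel is nasalised by an immediately following nasal consonant.
/ʊ/ sits next to the nasal /ɴ/ and is therefore nasalised to [ʊ̃].

[ʁʊ̃ɴa]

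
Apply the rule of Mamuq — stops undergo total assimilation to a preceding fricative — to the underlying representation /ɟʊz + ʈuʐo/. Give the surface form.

[ɟʊzzuʐo]

/ʈ/ is the segment targeted by the rule; it sits immediately after /z/, so it assimilates completely and surfaces as [z].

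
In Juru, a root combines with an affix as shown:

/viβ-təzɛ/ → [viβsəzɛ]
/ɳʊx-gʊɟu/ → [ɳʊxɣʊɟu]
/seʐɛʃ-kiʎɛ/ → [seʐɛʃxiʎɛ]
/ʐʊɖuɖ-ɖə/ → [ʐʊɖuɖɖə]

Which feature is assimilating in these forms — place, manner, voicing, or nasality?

manner

Comparing underlying and surface forms, /t/ → [s] is the alternation; the neighbouring /β/ is constant.
/t/ is a stop while /β/ is a fricative; the output [s] is a fricative, matching the trigger — so the feature that spreads is manner.
Checking the remaining alternations: /g/ → [ɣ] after /x/ (stop → fricative, matching a fricative); /k/ → [x] after /ʃ/ (stop → fricative, matching a fricative) — only manner changes, and always toward the preceding segment.
Nothing changes in [ʐʊɖuɖɖə]: there the adjacent consonants already agree in manner (/ɖ/ and /ɖ/ are both stops), so this form is consistent with the same rule.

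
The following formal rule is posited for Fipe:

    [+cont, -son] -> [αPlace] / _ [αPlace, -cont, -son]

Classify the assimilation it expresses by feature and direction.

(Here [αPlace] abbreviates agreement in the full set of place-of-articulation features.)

regressive place assimilation

The shared variable α links the value of the place features (abbreviated [Place]) on the target to the same value on the neighbouring segment, so place is the feature that assimilates.
Since the environment is written after the underscore, the trigger follows the target; the direction is regressive.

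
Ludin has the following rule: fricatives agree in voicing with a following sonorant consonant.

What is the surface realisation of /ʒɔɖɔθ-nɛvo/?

[ʒɔɖɔðnɛvo]

/θ/ is a voiceless dental fricative. The following trigger /n/ is voiced, so /θ/ must become voiced as well.
The voiced dental fricative is [ð], so /θ/ → [ð].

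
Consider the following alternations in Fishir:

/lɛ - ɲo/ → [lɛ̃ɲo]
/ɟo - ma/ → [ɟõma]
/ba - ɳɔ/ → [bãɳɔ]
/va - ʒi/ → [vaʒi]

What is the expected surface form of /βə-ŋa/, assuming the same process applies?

[βə̃ŋa]

The data show regressive nasality assimilation (vowel nasalisation): /ɛ/ → [ɛ̃] before /ɲ/; /o/ → [õ] before /m/; /a/ → [ã] before /ɳ/ — a vowel is nasalised by an immediately following nasal consonant.
No change occurs in [vaʒi] because the vowel at the boundary is adjacent to an oral consonant, not a nasal (/a/ next to /ʒ/).
The vowel /ə/ is adjacent to the following nasal /ŋ/, so it acquires [+nasal] and surfaces as [ə̃].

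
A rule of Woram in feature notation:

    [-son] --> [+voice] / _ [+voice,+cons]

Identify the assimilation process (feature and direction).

regressive voicing assimilation

The target ([-son], obstruents) acquires [+voice] next to a voiced consonant ([+voice,+cons]) — it takes on the voicing of its neighbour, so the feature that spreads is voicing.
Since the environment is written after the underscore, the trigger follows the target; the direction is regressive.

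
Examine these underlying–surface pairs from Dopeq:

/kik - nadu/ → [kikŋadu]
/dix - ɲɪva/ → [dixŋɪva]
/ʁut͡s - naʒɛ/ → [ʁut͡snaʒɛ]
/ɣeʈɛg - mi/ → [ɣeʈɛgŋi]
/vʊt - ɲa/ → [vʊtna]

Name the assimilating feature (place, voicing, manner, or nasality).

Comparing underlying and surface forms, /n/ → [ŋ] is the alternation; the neighbouring /k/ is constant.
The change alveolar → velar matches the place of the preceding /k/, identifying this as place assimilation.
The other alternating forms pattern the same way: /ɲ/ → [ŋ] after /x/ (palatal → velar, matching velar); /m/ → [ŋ] after /g/ (bilabial → velar, matching velar); /ɲ/ → [n] after /t/ (palatal → alveolar, matching alveolar) — only place changes, and always toward the preceding segment.
No alternation appears in [ʁut͡snaʒɛ]: there the adjacent consonants already agree in place (/n/ and /t͡s/ are both alveolar), so this form is consistent with the same rule.

place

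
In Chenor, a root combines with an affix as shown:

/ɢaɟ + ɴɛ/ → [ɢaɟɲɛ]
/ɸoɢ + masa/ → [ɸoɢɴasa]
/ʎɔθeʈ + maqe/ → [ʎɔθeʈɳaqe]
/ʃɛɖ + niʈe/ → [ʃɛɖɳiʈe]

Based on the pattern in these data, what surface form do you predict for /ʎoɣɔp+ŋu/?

[ʎoɣɔpmu]

The data show progressive place assimilation: /ɴ/ → [ɲ] after /ɟ/; /m/ → [ɴ] after /ɢ/; /m/ → [ɳ] after /ʈ/; /n/ → [ɳ] after /ɖ/. In each pair only place changes, matching the preceding consonant, while manner and voice stay constant.
The rule targets /ŋ/ (voiced velar nasal), which sits after the trigger /p/ (bilabial).
Changing only its place to bilabial gives [m] — the voiced bilabial nasal.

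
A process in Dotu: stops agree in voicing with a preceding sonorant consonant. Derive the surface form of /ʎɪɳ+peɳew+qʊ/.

/p/ is a voiceless bilabial stop. The preceding trigger /ɳ/ is voiced, so /p/ must become voiced as well.
The voiced bilabial stop is [b], so /p/ → [b].
The same rule applies at the second boundary: /q/ → [ɢ] next to /w/.

[ʎɪɳbeɳewɢʊ]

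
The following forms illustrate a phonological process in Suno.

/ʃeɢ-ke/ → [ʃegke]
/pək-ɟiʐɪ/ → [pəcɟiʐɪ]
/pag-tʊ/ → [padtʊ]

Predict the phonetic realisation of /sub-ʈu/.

The data show regressive place assimilation: /ɢ/ → [g] before /k/; /k/ → [c] before /ɟ/; /g/ → [d] before /t/. In each pair only place changes, matching the following consonant, while manner and voice stay constant.
/b/ is a voiced bilabial stop. The following trigger /ʈ/ is retroflex, so /b/ must become retroflex as well.
The voiced retroflex stop is [ɖ], so /b/ → [ɖ].

[suɖʈu]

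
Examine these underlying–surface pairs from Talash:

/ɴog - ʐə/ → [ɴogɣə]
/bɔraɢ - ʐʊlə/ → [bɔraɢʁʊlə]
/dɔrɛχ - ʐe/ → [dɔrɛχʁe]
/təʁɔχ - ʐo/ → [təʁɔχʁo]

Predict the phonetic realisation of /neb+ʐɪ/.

The data show progressive place assimilation: /ʐ/ → [ɣ] after /g/; /ʐ/ → [ʁ] after /ɢ/; /ʐ/ → [ʁ] after /χ/. In each pair only place changes, matching the preceding consonant, while manner and voice stay constant.
The rule targets /ʐ/ (voiced retroflex fricative), which sits after the trigger /b/ (bilabial).
Changing only its place to bilabial gives [β] — the voiced bilabial fricative.

[nebβɪ]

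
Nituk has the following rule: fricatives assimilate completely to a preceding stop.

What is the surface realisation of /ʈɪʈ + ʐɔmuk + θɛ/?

/ʐ/ is the segment targeted by the rule; it sits immediately after /ʈ/, so it assimilates completely and surfaces as [ʈ].
The same rule applies at the second boundary: /θ/ → [k] next to /k/.

[ʈɪʈʈɔmukkɛ]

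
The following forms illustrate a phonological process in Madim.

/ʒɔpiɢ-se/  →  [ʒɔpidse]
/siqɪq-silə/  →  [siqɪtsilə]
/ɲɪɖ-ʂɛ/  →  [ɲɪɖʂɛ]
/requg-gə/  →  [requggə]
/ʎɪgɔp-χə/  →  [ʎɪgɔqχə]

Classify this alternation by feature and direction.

The segment that alternates is /ɢ/, which surfaces as [d] when adjacent to /s/.
The change uvular → alveolar matches the place of the following /s/, identifying this as place assimilation.
Manner and voice are unchanged, so the assimilation is partial, not total.
The same holds elsewhere in the data: /q/ → [t] before /s/ (uvular → alveolar, matching alveolar); /p/ → [q] before /χ/ (bilabial → uvular, matching uvular) — only place changes, and always toward the following segment.
Nothing changes in [ɲɪɖʂɛ], [requggə]: there the adjacent consonants already agree in place (/ɖ/ and /ʂ/ are both retroflex; /g/ and /g/ are both velar), so these forms are consistent with the same rule.
The trigger is the following segment, so the direction is regressive (anticipatory).

regressive place assimilation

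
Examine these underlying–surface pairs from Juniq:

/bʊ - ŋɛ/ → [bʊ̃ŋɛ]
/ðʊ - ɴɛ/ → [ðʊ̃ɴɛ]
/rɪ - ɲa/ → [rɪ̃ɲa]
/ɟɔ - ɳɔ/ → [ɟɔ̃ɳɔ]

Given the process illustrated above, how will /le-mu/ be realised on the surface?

The data show regressive nasality assimilation (vowel nasalisation): /ʊ/ → [ʊ̃] before /ŋ/; /ʊ/ → [ʊ̃] before /ɴ/; /ɪ/ → [ɪ̃] before /ɲ/; /ɔ/ → [ɔ̃] before /ɳ/ — a vowel is nasalised by an immediately following nasal consonant.
/e/ sits next to the nasal /m/ and is therefore nasalised to [ẽ].

[lẽmu]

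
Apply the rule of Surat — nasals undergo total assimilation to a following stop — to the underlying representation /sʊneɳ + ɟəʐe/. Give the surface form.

[sʊneɟɟəʐe]

/ɳ/ is the segment targeted by the rule; it sits immediately before /ɟ/, so it assimilates completely and surfaces as [ɟ].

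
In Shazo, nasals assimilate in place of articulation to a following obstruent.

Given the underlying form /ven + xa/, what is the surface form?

/n/ is a voiced alveolar nasal. The following trigger /x/ is velar, so /n/ must become velar as well.
A voiced velar nasal is [ŋ], so the surface segment is [ŋ].

[veŋxa]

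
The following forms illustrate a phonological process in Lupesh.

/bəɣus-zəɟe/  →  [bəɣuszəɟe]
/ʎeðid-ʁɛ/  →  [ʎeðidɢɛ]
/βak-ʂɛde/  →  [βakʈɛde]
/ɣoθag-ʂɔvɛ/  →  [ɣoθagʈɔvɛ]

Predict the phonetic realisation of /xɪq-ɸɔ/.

The data show progressive manner assimilation: /ʁ/ → [ɢ] after /d/; /ʂ/ → [ʈ] after /k/; /ʂ/ → [ʈ] after /g/. In each pair only manner changes, matching the preceding consonant, while place and voice stay constant.
Nothing changes in [bəɣuszəɟe]: there the adjacent consonants already agree in manner (/z/ and /s/ are both fricatives), so this form is consistent with the same rule.
The rule targets /ɸ/ (voiceless bilabial fricative), which sits after the trigger /q/ (stop).
Changing only its manner to stop gives [p] — the voiceless bilabial stop.

[xɪqpɔ]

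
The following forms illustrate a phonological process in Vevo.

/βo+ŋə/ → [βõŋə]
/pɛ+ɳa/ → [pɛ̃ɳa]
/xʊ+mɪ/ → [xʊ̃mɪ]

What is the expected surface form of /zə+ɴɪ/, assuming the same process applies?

[zə̃ɴɪ]

The data show regressive nasality assimilation (vowel nasalisation): /o/ → [õ] before /ŋ/; /ɛ/ → [ɛ̃] before /ɳ/; /ʊ/ → [ʊ̃] before /m/ — a vowel is nasalised by an immediately following nasal consonant.
/ə/ sits next to the nasal /ɴ/ and is therefore nasalised to [ə̃].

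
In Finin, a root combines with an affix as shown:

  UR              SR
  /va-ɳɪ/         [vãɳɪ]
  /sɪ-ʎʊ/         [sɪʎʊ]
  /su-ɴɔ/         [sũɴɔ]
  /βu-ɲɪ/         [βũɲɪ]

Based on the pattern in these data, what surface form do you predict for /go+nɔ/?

[gõnɔ]

The data show regressive nasality assimilation (vowel nasalisation): /a/ → [ã] before /ɳ/; /u/ → [ũ] before /ɴ/; /u/ → [ũ] before /ɲ/ — a vowel is nasalised by an immediately following nasal consonant.
No change occurs in [sɪʎʊ] because the vowel at the boundary is adjacent to an oral consonant, not a nasal (/ɪ/ next to /ʎ/).
The vowel /o/ is adjacent to the following nasal /n/, so it acquires [+nasal] and surfaces as [õ].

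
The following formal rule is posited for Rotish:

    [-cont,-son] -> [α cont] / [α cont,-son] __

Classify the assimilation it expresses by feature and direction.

progressive manner assimilation

The rule copies [cont] (continuancy) from the environment onto the target stops; since [±cont] encodes the stop/fricative manner contrast, the assimilating dimension is manner.
Since the environment is written before the underscore, the trigger precedes the target; the direction is progressive.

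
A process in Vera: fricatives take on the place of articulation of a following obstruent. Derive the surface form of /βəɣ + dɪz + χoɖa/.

/ɣ/ is a voiced velar fricative. The following trigger /d/ is alveolar, so /ɣ/ must become alveolar as well.
Changing only its place to alveolar gives [z] — the voiced alveolar fricative.
The same rule applies at the second boundary: /z/ → [ʁ] next to /χ/.

[βəzdɪʁχoɖa]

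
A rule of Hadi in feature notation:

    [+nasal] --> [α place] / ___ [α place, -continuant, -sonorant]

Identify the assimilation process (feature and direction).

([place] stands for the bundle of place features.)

The rule copies the place features (abbreviated [place]) from the environment onto the target, so the assimilating feature is place.
Since the environment is written after the underscore, the trigger follows the target; the direction is regressive.

regressive place assimilation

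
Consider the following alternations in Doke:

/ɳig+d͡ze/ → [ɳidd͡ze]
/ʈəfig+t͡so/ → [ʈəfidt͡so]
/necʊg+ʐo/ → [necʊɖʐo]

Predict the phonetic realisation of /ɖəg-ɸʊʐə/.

The data show regressive place assimilation: /g/ → [d] before /d͡z/; /g/ → [d] before /t͡s/; /g/ → [ɖ] before /ʐ/. In each pair only place changes, matching the following consonant, while manner and voice stay constant.
/g/ is a voiced velar stop. The following trigger /ɸ/ is bilabial, so /g/ must become bilabial as well.
The voiced bilabial stop is [b], so /g/ → [b].

[ɖəbɸʊʐə]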